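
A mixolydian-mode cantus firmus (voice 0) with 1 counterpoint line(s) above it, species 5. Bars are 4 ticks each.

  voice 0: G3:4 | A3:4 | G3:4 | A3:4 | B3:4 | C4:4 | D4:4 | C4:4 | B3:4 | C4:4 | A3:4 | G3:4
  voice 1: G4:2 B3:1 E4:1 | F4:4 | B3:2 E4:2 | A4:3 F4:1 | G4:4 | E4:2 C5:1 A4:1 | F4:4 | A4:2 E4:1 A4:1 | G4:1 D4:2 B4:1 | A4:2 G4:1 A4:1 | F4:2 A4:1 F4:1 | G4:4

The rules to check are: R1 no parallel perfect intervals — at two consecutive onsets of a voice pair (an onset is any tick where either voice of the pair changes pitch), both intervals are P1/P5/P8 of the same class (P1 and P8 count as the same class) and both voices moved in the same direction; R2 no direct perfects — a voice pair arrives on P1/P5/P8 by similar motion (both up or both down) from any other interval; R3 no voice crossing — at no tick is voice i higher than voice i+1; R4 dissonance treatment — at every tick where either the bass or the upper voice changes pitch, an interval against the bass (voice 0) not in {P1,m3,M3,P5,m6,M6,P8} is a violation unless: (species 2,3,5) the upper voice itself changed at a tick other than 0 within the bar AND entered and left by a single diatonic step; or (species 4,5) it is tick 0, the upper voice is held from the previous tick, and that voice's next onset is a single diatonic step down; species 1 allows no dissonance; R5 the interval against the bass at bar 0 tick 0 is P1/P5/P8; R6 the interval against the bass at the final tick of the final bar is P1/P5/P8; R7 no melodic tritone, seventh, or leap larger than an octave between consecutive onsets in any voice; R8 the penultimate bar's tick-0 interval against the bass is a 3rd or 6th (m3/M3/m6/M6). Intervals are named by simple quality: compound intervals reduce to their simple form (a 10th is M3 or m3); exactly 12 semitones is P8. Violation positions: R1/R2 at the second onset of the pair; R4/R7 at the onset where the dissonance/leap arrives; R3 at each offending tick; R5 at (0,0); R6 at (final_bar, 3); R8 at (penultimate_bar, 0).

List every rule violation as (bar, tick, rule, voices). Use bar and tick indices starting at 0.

(2, 0, R7, (1,))
(3, 0, R2, (0, 1))

bar 0: v0=G3 v1=G4 downbeat P8
bar 1: v0=A3 v1=F4 downbeat m6
bar 2: v0=G3 v1=B3 downbeat M3
bar 3: v0=A3 v1=A4 downbeat P8
bar 4: v0=B3 v1=G4 downbeat m6
bar 5: v0=C4 v1=E4 downbeat M3
bar 6: v0=D4 v1=F4 downbeat m3
bar 7: v0=C4 v1=A4 downbeat M6
bar 8: v0=B3 v1=G4 downbeat m6
bar 9: v0=C4 v1=A4 downbeat M6
bar 10: v0=A3 v1=F4 downbeat m6
bar 11: v0=G3 v1=G4 downbeat P8
  -> R7 @ bar 2 tick 0 v(1,): F4->B3 leap 6st
  -> R2 @ bar 3 tick 0 v(0, 1): G3/E4 M6 -> A3/A4 P8 similar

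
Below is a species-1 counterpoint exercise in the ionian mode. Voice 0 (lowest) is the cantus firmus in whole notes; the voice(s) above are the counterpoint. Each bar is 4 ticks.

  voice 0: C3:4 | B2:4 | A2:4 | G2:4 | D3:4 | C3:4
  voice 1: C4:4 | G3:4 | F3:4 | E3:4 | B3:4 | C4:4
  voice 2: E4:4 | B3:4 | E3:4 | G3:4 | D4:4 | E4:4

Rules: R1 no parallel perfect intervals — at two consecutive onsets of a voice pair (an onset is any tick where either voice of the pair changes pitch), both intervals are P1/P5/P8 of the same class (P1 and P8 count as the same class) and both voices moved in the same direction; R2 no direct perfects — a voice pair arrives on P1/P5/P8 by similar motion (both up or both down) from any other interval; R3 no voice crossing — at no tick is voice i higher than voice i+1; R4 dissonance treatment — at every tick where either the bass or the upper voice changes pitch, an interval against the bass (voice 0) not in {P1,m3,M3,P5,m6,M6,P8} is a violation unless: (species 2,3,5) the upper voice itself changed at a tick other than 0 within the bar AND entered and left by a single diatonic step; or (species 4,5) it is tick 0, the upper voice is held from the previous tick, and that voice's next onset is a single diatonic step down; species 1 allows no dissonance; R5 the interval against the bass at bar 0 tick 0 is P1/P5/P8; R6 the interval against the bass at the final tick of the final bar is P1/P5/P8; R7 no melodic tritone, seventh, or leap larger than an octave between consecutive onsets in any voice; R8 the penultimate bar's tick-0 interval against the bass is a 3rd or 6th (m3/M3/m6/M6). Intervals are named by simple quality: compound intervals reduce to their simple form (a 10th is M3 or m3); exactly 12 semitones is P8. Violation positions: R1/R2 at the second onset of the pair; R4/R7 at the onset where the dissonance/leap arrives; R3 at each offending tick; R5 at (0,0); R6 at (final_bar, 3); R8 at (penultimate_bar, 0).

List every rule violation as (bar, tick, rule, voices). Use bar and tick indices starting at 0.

bar 0: v0=C3 v1=C4 v2=E4 downbeat M3
bar 1: v0=B2 v1=G3 v2=B3 downbeat P8
bar 2: v0=A2 v1=F3 v2=E3 downbeat P5
bar 3: v0=G2 v1=E3 v2=G3 downbeat P8
bar 4: v0=D3 v1=B3 v2=D4 downbeat P8
bar 5: v0=C3 v1=C4 v2=E4 downbeat M3
  -> R5 @ bar 0 tick 0 v(0, 2): opens on M3
  -> R2 @ bar 1 tick 0 v(0, 2): C3/E4 M3 -> B2/B3 P8 similar
  -> R2 @ bar 2 tick 0 v(0, 2): B2/B3 P8 -> A2/E3 P5 similar
  -> R3 @ bar 2 tick 0 v(1, 2): F3 above E3
  -> R3 @ bar 2 tick 1 v(1, 2): F3 above E3
  -> R3 @ bar 2 tick 2 v(1, 2): F3 above E3
  -> R3 @ bar 2 tick 3 v(1, 2): F3 above E3
  -> R1 @ bar 4 tick 0 v(0, 2): G2/G3 P8 -> D3/D4 P8 similar
  -> R8 @ bar 4 tick 0 v(0, 2): penult P8 not 3rd/6th
  -> R6 @ bar 5 tick 3 v(0, 2): closes on M3

(0, 0, R5, (0, 2))
(1, 0, R2, (0, 2))
(2, 0, R2, (0, 2))
(2, 0, R3, (1, 2))
(2, 1, R3, (1, 2))
(2, 2, R3, (1, 2))
(2, 3, R3, (1, 2))
(4, 0, R1, (0, 2))
(4, 0, R8, (0, 2))
(5, 3, R6, (0, 2))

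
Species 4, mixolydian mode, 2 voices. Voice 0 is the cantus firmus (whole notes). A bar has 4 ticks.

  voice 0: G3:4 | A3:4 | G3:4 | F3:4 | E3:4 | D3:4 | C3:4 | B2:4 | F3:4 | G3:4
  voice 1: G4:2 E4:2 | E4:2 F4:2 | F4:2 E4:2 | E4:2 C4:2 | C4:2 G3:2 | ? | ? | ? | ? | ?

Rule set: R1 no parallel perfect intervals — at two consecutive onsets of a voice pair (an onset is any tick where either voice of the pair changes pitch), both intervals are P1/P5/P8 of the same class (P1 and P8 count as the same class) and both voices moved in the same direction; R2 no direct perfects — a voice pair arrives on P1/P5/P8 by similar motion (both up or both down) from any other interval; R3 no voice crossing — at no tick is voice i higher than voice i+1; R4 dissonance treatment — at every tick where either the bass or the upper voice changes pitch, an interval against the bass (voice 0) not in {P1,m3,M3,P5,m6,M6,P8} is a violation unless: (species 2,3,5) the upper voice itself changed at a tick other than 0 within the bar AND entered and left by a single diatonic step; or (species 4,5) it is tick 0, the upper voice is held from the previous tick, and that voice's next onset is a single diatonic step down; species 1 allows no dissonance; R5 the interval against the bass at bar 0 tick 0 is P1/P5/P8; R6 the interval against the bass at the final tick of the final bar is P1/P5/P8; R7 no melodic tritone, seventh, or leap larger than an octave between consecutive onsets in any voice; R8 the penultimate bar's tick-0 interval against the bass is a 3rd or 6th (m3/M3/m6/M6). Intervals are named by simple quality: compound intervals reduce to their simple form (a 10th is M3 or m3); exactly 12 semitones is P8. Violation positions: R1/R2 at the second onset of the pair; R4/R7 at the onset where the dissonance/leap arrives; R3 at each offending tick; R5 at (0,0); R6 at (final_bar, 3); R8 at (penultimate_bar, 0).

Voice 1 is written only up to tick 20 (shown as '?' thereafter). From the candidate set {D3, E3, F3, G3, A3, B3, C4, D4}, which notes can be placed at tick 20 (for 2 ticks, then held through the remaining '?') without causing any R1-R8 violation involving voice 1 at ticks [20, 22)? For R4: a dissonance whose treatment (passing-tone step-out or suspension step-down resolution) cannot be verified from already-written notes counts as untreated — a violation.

D3: violates R2
E3: violates R4
F3: legal
G3: violates R4
A3: legal
B3: legal
C4: violates R4
D4: legal

{A3, B3, D4, F3}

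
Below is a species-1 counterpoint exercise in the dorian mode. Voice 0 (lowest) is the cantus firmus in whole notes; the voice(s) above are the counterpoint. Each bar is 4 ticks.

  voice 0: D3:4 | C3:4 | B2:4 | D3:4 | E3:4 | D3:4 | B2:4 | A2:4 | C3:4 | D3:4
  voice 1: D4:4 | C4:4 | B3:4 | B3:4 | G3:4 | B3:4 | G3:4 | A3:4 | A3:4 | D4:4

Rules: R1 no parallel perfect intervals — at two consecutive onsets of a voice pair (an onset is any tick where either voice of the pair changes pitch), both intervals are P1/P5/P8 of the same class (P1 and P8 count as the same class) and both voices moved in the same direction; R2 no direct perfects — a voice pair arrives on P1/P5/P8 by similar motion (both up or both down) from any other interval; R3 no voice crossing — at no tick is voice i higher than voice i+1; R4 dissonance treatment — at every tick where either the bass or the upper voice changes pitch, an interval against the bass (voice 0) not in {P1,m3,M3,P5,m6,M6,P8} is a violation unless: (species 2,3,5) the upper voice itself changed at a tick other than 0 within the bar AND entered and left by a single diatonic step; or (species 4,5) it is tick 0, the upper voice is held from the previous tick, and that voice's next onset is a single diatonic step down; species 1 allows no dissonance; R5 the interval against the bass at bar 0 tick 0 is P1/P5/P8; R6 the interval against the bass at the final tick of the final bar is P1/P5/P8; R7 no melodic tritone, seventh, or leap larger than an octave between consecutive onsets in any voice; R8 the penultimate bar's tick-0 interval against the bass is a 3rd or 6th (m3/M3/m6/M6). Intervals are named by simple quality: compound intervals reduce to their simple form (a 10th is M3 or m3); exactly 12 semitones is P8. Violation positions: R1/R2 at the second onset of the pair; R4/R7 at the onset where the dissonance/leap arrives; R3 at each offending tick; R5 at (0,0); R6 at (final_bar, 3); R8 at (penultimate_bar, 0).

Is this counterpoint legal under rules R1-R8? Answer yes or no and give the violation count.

bar 0: v0=D3 v1=D4 (P8)
bar 1: v0=C3 v1=C4 (P8)
bar 2: v0=B2 v1=B3 (P8)
bar 3: v0=D3 v1=B3 (M6)
bar 4: v0=E3 v1=G3 (m3)
bar 5: v0=D3 v1=B3 (M6)
bar 6: v0=B2 v1=G3 (m6)
bar 7: v0=A2 v1=A3 (P8)
bar 8: v0=C3 v1=A3 (M6)
bar 9: v0=D3 v1=D4 (P8)
  R1 @ bar1.0: D3/D4 P8 -> C3/C4 P8 similar
  R1 @ bar2.0: C3/C4 P8 -> B2/B3 P8 similar
  R2 @ bar9.0: C3/A3 M6 -> D3/D4 P8 similar

No (3 violations)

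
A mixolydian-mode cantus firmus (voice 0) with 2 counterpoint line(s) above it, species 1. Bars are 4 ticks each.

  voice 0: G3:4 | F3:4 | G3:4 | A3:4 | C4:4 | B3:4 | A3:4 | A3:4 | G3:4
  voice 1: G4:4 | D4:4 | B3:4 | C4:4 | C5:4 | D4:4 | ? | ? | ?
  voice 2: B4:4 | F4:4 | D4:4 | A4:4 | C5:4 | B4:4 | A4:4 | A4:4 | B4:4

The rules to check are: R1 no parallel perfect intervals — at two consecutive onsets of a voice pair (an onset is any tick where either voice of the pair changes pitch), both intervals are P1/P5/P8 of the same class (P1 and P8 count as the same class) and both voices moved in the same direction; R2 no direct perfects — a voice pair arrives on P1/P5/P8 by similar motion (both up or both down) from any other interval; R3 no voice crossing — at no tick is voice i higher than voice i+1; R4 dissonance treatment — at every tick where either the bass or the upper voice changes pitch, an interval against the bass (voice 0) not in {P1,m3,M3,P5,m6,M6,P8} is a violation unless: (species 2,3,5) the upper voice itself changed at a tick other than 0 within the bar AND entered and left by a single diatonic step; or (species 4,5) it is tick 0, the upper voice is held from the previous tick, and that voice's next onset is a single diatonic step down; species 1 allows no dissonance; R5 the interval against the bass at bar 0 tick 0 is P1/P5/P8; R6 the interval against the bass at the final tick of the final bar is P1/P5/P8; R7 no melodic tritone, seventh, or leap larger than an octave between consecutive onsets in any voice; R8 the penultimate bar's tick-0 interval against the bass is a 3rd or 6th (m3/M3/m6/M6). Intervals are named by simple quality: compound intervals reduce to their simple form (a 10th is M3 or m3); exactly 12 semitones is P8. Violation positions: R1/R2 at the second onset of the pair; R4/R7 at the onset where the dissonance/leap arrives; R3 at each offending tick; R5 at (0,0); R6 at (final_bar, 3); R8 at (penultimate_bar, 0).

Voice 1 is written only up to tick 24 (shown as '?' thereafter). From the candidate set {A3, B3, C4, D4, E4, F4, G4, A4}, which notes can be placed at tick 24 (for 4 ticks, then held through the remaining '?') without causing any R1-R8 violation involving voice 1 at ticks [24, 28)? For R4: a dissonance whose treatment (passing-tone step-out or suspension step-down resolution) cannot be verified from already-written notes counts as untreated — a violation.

A3: violates R2
B3: violates R4
C4: legal
D4: violates R4
E4: legal
F4: legal
G4: violates R4
A4: legal

{A4, C4, E4, F4}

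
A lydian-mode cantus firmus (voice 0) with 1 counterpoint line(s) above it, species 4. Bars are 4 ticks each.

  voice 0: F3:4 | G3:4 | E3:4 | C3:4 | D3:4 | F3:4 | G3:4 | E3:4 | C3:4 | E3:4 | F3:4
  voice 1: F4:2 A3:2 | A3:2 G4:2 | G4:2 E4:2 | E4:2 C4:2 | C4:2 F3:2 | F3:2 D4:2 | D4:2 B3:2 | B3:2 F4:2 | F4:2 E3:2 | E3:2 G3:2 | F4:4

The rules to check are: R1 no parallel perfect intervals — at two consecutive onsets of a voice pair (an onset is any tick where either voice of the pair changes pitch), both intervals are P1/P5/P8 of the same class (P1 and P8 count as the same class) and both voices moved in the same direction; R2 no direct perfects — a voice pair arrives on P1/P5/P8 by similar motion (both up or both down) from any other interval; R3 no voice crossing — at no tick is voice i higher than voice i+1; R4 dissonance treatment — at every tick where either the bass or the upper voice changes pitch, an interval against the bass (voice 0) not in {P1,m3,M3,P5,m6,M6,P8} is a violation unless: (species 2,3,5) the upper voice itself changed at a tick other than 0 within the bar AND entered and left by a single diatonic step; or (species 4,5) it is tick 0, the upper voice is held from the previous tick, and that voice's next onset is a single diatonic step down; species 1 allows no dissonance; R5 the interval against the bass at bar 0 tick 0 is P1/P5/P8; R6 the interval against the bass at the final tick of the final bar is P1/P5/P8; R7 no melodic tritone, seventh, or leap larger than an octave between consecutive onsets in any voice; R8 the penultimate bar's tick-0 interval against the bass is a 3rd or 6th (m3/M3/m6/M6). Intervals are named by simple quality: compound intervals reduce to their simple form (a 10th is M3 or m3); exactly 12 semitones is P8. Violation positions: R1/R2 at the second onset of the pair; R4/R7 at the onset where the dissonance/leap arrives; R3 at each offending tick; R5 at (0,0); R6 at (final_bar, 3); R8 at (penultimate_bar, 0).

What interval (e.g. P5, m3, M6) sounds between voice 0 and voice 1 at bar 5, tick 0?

voice 0=F3 voice 1=F3 -> P1

P1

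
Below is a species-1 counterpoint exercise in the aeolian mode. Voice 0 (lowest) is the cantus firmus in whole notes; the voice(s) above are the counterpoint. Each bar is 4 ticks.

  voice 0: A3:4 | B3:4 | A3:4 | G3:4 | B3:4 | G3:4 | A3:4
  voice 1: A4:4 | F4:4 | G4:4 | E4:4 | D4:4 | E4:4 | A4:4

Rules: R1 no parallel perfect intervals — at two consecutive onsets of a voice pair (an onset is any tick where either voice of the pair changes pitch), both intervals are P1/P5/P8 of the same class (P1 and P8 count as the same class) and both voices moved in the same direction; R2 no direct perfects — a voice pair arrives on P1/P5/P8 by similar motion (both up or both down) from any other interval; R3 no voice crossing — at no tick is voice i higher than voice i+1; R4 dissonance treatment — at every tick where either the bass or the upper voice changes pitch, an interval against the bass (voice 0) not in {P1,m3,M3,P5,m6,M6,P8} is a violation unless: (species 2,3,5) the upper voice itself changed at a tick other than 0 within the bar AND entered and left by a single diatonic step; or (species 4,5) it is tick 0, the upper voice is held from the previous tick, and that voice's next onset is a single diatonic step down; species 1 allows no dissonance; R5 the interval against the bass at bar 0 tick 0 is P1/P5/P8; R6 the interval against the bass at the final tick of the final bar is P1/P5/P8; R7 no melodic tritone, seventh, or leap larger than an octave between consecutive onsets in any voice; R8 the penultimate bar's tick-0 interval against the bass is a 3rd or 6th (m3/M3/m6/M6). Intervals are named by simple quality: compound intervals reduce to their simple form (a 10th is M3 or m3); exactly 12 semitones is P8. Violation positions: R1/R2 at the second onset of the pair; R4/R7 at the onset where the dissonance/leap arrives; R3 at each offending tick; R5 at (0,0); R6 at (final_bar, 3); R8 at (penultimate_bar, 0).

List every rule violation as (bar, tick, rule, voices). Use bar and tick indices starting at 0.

(1, 0, R4, (0, 1))
(2, 0, R4, (0, 1))
(6, 0, R2, (0, 1))

bar 0: v0=A3 v1=A4 downbeat P8
bar 1: v0=B3 v1=F4 downbeat TT
bar 2: v0=A3 v1=G4 downbeat m7
bar 3: v0=G3 v1=E4 downbeat M6
bar 4: v0=B3 v1=D4 downbeat m3
bar 5: v0=G3 v1=E4 downbeat M6
bar 6: v0=A3 v1=A4 downbeat P8
  -> R4 @ bar 1 tick 0 v(0, 1): B3/F4 TT untreated
  -> R4 @ bar 2 tick 0 v(0, 1): A3/G4 m7 untreated
  -> R2 @ bar 6 tick 0 v(0, 1): G3/E4 M6 -> A3/A4 P8 similar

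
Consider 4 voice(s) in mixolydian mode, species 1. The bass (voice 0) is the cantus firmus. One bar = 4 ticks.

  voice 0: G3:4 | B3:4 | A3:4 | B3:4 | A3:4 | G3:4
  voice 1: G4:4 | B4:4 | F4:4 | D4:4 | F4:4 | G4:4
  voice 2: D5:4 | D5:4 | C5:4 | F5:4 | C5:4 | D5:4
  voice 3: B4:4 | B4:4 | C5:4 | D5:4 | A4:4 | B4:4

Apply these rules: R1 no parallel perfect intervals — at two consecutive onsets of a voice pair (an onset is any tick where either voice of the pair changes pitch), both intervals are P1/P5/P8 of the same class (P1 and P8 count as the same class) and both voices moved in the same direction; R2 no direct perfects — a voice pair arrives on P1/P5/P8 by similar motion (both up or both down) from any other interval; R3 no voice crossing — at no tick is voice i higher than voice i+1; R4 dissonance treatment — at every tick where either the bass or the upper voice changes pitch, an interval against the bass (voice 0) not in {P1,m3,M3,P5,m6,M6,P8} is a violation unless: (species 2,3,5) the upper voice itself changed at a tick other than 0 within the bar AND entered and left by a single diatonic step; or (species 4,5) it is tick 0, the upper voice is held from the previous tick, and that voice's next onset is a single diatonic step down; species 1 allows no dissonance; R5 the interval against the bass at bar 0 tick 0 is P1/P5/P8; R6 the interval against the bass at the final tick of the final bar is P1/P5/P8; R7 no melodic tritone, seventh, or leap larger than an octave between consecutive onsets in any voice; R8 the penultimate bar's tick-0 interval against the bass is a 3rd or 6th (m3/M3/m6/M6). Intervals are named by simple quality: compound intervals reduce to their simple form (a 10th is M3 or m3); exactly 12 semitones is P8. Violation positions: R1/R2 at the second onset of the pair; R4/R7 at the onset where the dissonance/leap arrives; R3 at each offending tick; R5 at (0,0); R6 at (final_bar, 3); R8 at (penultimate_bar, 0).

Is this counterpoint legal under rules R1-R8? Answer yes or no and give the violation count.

bar 0: v0=G3 v1=G4 v2=D5 v3=B4 (M3)
bar 1: v0=B3 v1=B4 v2=D5 v3=B4 (P8)
bar 2: v0=A3 v1=F4 v2=C5 v3=C5 (m3)
bar 3: v0=B3 v1=D4 v2=F5 v3=D5 (m3)
bar 4: v0=A3 v1=F4 v2=C5 v3=A4 (P8)
bar 5: v0=G3 v1=G4 v2=D5 v3=B4 (M3)
  R3 @ bar0.0: D5 above B4
  R5 @ bar0.0: opens on M3
  R3 @ bar0.1: D5 above B4
  R3 @ bar0.2: D5 above B4
  R3 @ bar0.3: D5 above B4
  R1 @ bar1.0: G3/G4 P8 -> B3/B4 P8 similar
  R3 @ bar1.0: D5 above B4
  R3 @ bar1.1: D5 above B4
  R3 @ bar1.2: D5 above B4
  R3 @ bar1.3: D5 above B4
  R2 @ bar2.0: B4/D5 m3 -> F4/C5 P5 similar
  R7 @ bar2.0: B4->F4 leap 6st
  R3 @ bar3.0: F5 above D5
  R4 @ bar3.0: B3/F5 TT untreated
  R3 @ bar3.1: F5 above D5
  R3 @ bar3.2: F5 above D5
  R3 @ bar3.3: F5 above D5
  R2 @ bar4.0: B3/D5 m3 -> A3/A4 P8 similar
  R3 @ bar4.0: C5 above A4
  R8 @ bar4.0: penult P8 not 3rd/6th
  R3 @ bar4.1: C5 above A4
  R3 @ bar4.2: C5 above A4
  R3 @ bar4.3: C5 above A4
  R1 @ bar5.0: F4/C5 P5 -> G4/D5 P5 similar
  R3 @ bar5.0: D5 above B4
  R3 @ bar5.1: D5 above B4
  R3 @ bar5.2: D5 above B4
  R3 @ bar5.3: D5 above B4
  R6 @ bar5.3: closes on M3

No (29 violations)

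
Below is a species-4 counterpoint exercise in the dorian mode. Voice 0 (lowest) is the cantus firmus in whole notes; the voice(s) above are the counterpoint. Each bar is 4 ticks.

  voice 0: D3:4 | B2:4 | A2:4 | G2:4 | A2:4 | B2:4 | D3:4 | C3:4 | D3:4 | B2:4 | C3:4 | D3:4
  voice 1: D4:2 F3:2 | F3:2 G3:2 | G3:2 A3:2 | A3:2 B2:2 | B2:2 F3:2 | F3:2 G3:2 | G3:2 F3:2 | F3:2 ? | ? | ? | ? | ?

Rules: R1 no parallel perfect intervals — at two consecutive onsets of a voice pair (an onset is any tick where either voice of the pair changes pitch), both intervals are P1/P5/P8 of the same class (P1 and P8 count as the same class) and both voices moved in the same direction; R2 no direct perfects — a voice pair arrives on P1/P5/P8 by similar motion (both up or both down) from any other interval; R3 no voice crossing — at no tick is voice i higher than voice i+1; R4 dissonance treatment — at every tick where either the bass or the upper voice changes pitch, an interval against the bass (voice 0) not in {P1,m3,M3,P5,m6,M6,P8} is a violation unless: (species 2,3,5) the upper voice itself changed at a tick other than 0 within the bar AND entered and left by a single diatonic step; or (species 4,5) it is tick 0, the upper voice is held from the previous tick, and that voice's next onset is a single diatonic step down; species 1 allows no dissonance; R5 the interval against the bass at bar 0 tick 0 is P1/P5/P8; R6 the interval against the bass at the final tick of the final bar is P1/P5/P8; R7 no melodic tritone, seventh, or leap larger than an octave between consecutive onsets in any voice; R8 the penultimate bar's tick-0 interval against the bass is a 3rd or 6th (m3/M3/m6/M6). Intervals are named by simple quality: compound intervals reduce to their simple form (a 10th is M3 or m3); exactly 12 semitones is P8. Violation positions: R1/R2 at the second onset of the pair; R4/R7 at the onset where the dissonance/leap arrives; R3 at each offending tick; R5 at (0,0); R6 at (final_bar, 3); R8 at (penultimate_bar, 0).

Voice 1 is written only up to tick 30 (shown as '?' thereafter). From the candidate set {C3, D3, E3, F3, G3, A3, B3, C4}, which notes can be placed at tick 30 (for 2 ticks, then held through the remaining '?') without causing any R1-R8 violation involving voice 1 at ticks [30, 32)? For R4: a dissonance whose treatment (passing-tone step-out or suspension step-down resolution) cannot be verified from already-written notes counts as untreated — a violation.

{A3, C3, C4, E3, F3, G3}

C3: legal
D3: violates R4
E3: legal
F3: legal
G3: legal
A3: legal
B3: violates R4,R7
C4: legal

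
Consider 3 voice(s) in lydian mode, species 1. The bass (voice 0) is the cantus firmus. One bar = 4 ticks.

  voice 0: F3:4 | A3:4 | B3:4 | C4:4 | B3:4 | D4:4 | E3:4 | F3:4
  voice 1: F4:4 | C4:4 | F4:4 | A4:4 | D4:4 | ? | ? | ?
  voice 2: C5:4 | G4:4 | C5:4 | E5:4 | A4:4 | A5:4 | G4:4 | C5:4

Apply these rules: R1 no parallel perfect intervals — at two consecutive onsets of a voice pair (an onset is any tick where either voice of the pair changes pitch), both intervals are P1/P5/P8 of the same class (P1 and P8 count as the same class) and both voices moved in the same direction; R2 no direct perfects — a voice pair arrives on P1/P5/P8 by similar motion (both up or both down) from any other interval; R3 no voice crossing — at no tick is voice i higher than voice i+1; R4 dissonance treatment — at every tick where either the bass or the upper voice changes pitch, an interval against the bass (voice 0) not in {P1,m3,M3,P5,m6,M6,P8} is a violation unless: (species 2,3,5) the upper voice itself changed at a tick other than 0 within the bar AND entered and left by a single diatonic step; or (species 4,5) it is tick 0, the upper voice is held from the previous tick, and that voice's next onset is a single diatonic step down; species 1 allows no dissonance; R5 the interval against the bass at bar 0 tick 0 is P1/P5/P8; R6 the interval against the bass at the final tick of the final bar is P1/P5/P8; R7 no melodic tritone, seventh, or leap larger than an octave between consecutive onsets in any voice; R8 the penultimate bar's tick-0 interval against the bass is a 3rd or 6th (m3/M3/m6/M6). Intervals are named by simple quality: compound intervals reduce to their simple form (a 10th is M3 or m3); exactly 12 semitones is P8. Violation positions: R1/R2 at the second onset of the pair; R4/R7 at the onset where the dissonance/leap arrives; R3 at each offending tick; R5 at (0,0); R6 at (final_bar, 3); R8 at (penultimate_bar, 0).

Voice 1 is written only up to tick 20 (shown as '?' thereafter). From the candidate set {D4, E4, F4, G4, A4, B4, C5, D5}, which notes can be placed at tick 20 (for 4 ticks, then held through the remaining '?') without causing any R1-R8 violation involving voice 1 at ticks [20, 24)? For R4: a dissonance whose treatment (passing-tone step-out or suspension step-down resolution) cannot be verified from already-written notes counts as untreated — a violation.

D4: legal
E4: violates R4
F4: legal
G4: violates R4
A4: violates R2
B4: legal
C5: violates R4,R7
D5: violates R1,R2

{B4, D4, F4}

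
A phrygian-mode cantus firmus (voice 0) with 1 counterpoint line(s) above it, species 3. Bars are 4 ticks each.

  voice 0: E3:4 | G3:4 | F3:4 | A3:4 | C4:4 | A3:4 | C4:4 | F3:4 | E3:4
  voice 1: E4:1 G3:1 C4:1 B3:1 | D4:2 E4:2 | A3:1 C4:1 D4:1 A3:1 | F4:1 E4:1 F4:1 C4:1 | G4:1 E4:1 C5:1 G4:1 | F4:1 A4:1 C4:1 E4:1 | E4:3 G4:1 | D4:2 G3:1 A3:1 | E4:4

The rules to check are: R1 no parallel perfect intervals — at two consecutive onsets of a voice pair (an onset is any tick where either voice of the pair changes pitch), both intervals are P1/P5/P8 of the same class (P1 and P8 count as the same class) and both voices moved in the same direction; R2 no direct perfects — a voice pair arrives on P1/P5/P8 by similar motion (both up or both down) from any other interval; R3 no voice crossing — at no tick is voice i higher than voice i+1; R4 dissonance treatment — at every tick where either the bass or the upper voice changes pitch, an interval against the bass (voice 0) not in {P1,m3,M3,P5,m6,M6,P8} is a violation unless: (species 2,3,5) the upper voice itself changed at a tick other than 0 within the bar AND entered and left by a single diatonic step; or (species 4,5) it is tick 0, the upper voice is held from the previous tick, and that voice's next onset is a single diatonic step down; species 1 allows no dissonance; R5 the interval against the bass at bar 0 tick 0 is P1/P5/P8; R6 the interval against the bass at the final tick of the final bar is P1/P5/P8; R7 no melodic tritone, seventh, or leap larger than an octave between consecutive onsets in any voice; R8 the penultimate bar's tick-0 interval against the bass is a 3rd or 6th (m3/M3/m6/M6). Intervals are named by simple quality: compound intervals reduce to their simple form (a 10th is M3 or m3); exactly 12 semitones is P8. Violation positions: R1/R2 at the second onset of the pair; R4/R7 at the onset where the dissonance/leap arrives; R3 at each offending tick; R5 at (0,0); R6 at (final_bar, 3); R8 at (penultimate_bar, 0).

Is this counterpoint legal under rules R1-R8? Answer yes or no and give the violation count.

bar 0: v0=E3 v1=E4 (P8)
bar 1: v0=G3 v1=D4 (P5)
bar 2: v0=F3 v1=A3 (M3)
bar 3: v0=A3 v1=F4 (m6)
bar 4: v0=C4 v1=G4 (P5)
bar 5: v0=A3 v1=F4 (m6)
bar 6: v0=C4 v1=E4 (M3)
bar 7: v0=F3 v1=D4 (M6)
bar 8: v0=E3 v1=E4 (P8)
  R1 @ bar1.0: E3/B3 P5 -> G3/D4 P5 similar
  R2 @ bar4.0: A3/C4 m3 -> C4/G4 P5 similar
  R4 @ bar7.2: F3/G3 M2 untreated

No (3 violations)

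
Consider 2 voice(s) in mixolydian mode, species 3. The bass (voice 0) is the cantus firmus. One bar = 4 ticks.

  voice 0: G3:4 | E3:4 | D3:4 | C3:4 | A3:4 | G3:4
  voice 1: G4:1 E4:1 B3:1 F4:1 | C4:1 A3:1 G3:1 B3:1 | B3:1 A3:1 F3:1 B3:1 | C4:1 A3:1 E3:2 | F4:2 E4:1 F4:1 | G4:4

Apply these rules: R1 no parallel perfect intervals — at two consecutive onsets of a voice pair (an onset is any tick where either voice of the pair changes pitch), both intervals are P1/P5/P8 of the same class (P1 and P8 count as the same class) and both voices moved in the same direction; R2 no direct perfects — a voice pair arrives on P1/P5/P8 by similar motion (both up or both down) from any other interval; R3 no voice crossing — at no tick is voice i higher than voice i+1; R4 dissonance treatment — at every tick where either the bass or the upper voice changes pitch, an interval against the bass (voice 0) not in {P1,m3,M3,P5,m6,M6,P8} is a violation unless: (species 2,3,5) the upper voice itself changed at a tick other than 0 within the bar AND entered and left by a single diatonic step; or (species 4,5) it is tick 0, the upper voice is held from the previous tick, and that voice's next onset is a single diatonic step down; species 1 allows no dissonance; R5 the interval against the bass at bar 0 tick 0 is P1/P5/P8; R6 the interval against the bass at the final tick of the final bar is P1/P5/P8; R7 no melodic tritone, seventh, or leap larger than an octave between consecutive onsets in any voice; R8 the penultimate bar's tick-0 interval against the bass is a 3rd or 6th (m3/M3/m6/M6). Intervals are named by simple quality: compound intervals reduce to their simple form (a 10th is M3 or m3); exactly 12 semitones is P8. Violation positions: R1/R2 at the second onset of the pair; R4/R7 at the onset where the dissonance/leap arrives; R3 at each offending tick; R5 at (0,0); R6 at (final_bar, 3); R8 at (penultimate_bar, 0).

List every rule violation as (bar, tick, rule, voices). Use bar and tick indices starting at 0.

bar 0: v0=G3 v1=G4 downbeat P8
bar 1: v0=E3 v1=C4 downbeat m6
bar 2: v0=D3 v1=B3 downbeat M6
bar 3: v0=C3 v1=C4 downbeat P8
bar 4: v0=A3 v1=F4 downbeat m6
bar 5: v0=G3 v1=G4 downbeat P8
  -> R4 @ bar 0 tick 3 v(0, 1): G3/F4 m7 untreated
  -> R7 @ bar 0 tick 3 v(1,): B3->F4 leap 6st
  -> R4 @ bar 1 tick 1 v(0, 1): E3/A3 P4 untreated
  -> R7 @ bar 2 tick 3 v(1,): F3->B3 leap 6st
  -> R7 @ bar 4 tick 0 v(1,): E3->F4 leap 13st

(0, 3, R4, (0, 1))
(0, 3, R7, (1,))
(1, 1, R4, (0, 1))
(2, 3, R7, (1,))
(4, 0, R7, (1,))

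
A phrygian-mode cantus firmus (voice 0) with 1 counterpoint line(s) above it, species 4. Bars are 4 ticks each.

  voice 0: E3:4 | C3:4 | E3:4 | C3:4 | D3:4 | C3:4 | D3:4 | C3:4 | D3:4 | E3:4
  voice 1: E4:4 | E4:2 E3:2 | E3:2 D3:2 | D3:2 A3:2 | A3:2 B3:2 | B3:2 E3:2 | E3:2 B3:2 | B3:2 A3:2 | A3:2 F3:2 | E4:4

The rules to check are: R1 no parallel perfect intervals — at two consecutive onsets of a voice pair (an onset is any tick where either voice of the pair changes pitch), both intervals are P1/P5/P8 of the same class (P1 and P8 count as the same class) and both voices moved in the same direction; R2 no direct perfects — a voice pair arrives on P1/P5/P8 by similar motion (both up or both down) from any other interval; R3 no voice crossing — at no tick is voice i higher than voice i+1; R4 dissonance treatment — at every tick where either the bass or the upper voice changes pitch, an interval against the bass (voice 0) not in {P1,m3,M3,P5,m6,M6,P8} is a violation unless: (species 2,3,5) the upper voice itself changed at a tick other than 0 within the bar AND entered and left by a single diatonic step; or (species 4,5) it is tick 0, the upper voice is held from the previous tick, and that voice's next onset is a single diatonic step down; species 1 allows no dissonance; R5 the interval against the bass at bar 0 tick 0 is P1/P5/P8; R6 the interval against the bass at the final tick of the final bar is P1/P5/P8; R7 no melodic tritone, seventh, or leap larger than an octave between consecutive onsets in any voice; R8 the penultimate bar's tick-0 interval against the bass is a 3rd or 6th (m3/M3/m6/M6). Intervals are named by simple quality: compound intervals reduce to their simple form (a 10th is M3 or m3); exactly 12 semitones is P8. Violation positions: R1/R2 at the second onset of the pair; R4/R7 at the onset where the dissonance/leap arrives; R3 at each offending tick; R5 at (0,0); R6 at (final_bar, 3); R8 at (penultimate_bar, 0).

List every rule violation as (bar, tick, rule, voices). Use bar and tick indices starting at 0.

bar 0: v0=E3 v1=E4 downbeat P8
bar 1: v0=C3 v1=E4 downbeat M3
bar 2: v0=E3 v1=E3 downbeat P1
bar 3: v0=C3 v1=D3 downbeat M2
bar 4: v0=D3 v1=A3 downbeat P5
bar 5: v0=C3 v1=B3 downbeat M7
bar 6: v0=D3 v1=E3 downbeat M2
bar 7: v0=C3 v1=B3 downbeat M7
bar 8: v0=D3 v1=A3 downbeat P5
bar 9: v0=E3 v1=E4 downbeat P8
  -> R3 @ bar 2 tick 2 v(0, 1): E3 above D3
  -> R4 @ bar 2 tick 2 v(0, 1): E3/D3 M2 untreated
  -> R3 @ bar 2 tick 3 v(0, 1): E3 above D3
  -> R4 @ bar 3 tick 0 v(0, 1): C3/D3 M2 untreated
  -> R4 @ bar 5 tick 0 v(0, 1): C3/B3 M7 untreated
  -> R4 @ bar 6 tick 0 v(0, 1): D3/E3 M2 untreated
  -> R8 @ bar 8 tick 0 v(0, 1): penult P5 not 3rd/6th
  -> R2 @ bar 9 tick 0 v(0, 1): D3/F3 m3 -> E3/E4 P8 similar
  -> R7 @ bar 9 tick 0 v(1,): F3->E4 leap 11st

(2, 2, R3, (0, 1))
(2, 2, R4, (0, 1))
(2, 3, R3, (0, 1))
(3, 0, R4, (0, 1))
(5, 0, R4, (0, 1))
(6, 0, R4, (0, 1))
(8, 0, R8, (0, 1))
(9, 0, R2, (0, 1))
(9, 0, R7, (1,))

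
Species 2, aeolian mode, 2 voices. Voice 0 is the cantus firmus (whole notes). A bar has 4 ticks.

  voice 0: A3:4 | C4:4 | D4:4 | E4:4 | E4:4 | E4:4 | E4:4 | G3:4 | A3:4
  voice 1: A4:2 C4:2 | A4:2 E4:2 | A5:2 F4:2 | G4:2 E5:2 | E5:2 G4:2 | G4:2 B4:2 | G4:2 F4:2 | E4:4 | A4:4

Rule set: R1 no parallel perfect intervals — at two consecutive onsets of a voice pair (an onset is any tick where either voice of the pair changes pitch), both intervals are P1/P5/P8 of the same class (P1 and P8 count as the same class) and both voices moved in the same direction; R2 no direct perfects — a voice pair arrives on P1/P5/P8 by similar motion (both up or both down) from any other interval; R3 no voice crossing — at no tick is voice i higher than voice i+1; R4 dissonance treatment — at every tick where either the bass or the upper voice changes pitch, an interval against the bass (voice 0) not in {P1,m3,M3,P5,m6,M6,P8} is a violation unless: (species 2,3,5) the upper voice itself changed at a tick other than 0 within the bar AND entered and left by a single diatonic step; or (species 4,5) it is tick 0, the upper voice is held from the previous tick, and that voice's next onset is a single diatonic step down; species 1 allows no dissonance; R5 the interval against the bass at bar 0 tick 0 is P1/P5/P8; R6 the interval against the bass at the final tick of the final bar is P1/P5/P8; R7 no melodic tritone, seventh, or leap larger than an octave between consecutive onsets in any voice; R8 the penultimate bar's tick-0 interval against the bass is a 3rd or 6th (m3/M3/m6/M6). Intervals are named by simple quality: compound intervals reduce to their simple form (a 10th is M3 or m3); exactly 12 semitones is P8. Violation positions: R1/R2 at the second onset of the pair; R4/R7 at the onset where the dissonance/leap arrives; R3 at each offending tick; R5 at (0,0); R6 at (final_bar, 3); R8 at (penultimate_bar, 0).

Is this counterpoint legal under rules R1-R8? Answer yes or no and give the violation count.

No (4 violations)

bar 0: v0=A3 v1=A4 (P8)
bar 1: v0=C4 v1=A4 (M6)
bar 2: v0=D4 v1=A5 (P5)
bar 3: v0=E4 v1=G4 (m3)
bar 4: v0=E4 v1=E5 (P8)
bar 5: v0=E4 v1=G4 (m3)
bar 6: v0=E4 v1=G4 (m3)
bar 7: v0=G3 v1=E4 (M6)
bar 8: v0=A3 v1=A4 (P8)
  R2 @ bar2.0: C4/E4 M3 -> D4/A5 P5 similar
  R7 @ bar2.0: E4->A5 leap 17st
  R7 @ bar2.2: A5->F4 leap 16st
  R2 @ bar8.0: G3/E4 M6 -> A3/A4 P8 similar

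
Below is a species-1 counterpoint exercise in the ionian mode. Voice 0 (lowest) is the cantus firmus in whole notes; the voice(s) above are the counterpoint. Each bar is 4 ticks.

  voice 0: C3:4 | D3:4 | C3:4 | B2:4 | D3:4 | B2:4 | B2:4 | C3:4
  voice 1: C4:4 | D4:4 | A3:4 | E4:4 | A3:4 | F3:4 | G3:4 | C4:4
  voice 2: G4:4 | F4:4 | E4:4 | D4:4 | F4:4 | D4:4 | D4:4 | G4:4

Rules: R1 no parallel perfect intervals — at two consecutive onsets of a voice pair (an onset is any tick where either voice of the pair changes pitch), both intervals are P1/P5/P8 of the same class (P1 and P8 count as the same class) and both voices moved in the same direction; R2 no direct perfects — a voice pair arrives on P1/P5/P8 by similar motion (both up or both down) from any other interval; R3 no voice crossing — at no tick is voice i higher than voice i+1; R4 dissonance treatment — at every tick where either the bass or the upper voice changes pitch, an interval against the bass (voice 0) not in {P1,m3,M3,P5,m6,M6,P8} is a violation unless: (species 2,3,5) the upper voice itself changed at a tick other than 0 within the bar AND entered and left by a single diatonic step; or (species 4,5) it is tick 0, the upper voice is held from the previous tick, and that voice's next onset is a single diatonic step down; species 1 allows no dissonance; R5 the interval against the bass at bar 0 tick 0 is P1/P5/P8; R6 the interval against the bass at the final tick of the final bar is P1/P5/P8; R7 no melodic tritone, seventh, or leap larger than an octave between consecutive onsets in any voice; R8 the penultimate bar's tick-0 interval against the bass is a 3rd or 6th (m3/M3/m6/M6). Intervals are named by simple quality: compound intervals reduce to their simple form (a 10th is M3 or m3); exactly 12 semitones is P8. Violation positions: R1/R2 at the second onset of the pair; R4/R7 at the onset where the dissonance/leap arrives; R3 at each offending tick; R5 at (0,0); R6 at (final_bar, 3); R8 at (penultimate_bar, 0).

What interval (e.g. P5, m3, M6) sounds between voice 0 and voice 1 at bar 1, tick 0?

P8

voice 0=D3 voice 1=D4 -> P8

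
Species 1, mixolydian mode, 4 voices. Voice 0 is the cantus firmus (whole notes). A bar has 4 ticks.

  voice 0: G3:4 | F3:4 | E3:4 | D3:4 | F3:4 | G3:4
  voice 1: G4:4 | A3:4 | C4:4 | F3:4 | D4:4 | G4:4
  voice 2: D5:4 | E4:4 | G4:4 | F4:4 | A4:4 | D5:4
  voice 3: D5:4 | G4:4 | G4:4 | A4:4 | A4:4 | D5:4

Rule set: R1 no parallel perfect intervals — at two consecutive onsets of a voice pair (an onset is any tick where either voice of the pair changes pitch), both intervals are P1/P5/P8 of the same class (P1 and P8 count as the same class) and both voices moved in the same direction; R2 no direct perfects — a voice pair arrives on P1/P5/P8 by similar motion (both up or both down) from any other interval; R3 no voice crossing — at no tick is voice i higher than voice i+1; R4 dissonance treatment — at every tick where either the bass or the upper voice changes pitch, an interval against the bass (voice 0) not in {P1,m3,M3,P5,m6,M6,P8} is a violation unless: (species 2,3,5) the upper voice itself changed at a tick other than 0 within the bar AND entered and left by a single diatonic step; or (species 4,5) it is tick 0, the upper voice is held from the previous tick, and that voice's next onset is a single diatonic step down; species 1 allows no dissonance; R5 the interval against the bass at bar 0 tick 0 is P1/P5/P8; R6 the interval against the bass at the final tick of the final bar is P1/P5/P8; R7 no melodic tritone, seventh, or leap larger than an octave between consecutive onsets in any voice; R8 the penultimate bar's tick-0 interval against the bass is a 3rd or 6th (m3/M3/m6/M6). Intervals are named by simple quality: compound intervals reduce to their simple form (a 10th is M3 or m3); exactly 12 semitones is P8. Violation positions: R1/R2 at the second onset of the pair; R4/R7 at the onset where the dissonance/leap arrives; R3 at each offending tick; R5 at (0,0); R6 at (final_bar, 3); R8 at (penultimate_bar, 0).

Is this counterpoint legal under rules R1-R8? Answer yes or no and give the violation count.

bar 0: v0=G3 v1=G4 v2=D5 v3=D5 (P5)
bar 1: v0=F3 v1=A3 v2=E4 v3=G4 (M2)
bar 2: v0=E3 v1=C4 v2=G4 v3=G4 (m3)
bar 3: v0=D3 v1=F3 v2=F4 v3=A4 (P5)
bar 4: v0=F3 v1=D4 v2=A4 v3=A4 (M3)
bar 5: v0=G3 v1=G4 v2=D5 v3=D5 (P5)
  R1 @ bar1.0: G4/D5 P5 -> A3/E4 P5 similar
  R4 @ bar1.0: F3/E4 M7 untreated
  R4 @ bar1.0: F3/G4 M2 untreated
  R7 @ bar1.0: G4->A3 leap 10st
  R7 @ bar1.0: D5->E4 leap 10st
  R1 @ bar2.0: A3/E4 P5 -> C4/G4 P5 similar
  R2 @ bar3.0: C4/G4 P5 -> F3/F4 P8 similar
  R2 @ bar4.0: F3/F4 P8 -> D4/A4 P5 similar
  R1 @ bar5.0: D4/A4 P5 -> G4/D5 P5 similar
  R1 @ bar5.0: D4/A4 P5 -> G4/D5 P5 similar
  R1 @ bar5.0: A4/A4 P1 -> D5/D5 P1 similar
  R2 @ bar5.0: F3/D4 M6 -> G3/G4 P8 similar
  R2 @ bar5.0: F3/A4 M3 -> G3/D5 P5 similar
  R2 @ bar5.0: F3/A4 M3 -> G3/D5 P5 similar

No (14 violations)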